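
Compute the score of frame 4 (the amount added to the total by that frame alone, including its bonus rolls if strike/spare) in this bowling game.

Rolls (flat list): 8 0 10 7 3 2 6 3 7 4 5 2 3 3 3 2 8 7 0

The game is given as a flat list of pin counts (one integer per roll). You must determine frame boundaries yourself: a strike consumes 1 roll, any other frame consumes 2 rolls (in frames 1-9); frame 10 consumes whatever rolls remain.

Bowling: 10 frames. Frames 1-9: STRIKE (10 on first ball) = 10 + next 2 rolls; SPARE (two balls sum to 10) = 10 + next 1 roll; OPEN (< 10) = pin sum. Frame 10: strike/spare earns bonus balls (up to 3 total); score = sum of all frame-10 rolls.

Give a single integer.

Answer: 8

Derivation:
Frame 1: OPEN (8+0=8). Cumulative: 8
Frame 2: STRIKE. 10 + next two rolls (7+3) = 20. Cumulative: 28
Frame 3: SPARE (7+3=10). 10 + next roll (2) = 12. Cumulative: 40
Frame 4: OPEN (2+6=8). Cumulative: 48
Frame 5: SPARE (3+7=10). 10 + next roll (4) = 14. Cumulative: 62
Frame 6: OPEN (4+5=9). Cumulative: 71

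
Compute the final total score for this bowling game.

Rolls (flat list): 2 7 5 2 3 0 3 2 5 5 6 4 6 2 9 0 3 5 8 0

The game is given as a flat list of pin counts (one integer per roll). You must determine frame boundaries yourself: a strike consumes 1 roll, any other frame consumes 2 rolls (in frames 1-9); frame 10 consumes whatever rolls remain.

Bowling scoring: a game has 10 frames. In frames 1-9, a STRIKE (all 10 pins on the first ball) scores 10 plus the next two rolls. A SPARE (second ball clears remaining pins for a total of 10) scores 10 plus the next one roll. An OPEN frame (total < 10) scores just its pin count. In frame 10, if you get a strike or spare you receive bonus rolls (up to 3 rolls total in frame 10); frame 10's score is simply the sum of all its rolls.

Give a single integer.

Frame 1: OPEN (2+7=9). Cumulative: 9
Frame 2: OPEN (5+2=7). Cumulative: 16
Frame 3: OPEN (3+0=3). Cumulative: 19
Frame 4: OPEN (3+2=5). Cumulative: 24
Frame 5: SPARE (5+5=10). 10 + next roll (6) = 16. Cumulative: 40
Frame 6: SPARE (6+4=10). 10 + next roll (6) = 16. Cumulative: 56
Frame 7: OPEN (6+2=8). Cumulative: 64
Frame 8: OPEN (9+0=9). Cumulative: 73
Frame 9: OPEN (3+5=8). Cumulative: 81
Frame 10: OPEN. Sum of all frame-10 rolls (8+0) = 8. Cumulative: 89

Answer: 89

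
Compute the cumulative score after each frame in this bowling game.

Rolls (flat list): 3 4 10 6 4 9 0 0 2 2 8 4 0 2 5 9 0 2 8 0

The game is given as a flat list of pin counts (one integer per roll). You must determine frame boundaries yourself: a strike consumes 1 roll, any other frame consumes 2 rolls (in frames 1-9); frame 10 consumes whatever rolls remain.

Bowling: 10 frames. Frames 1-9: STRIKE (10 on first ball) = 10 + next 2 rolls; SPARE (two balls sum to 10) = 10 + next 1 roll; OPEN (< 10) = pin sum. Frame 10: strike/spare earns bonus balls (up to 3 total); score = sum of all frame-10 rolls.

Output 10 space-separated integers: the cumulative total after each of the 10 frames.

Frame 1: OPEN (3+4=7). Cumulative: 7
Frame 2: STRIKE. 10 + next two rolls (6+4) = 20. Cumulative: 27
Frame 3: SPARE (6+4=10). 10 + next roll (9) = 19. Cumulative: 46
Frame 4: OPEN (9+0=9). Cumulative: 55
Frame 5: OPEN (0+2=2). Cumulative: 57
Frame 6: SPARE (2+8=10). 10 + next roll (4) = 14. Cumulative: 71
Frame 7: OPEN (4+0=4). Cumulative: 75
Frame 8: OPEN (2+5=7). Cumulative: 82
Frame 9: OPEN (9+0=9). Cumulative: 91
Frame 10: SPARE. Sum of all frame-10 rolls (2+8+0) = 10. Cumulative: 101

Answer: 7 27 46 55 57 71 75 82 91 101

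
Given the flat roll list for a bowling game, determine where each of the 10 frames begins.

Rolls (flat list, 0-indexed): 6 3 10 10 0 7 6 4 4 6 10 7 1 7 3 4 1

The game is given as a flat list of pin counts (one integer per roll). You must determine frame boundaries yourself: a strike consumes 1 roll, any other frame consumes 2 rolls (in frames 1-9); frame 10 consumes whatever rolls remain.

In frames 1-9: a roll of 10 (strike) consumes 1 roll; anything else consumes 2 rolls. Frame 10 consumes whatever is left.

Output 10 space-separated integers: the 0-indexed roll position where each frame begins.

Answer: 0 2 3 4 6 8 10 11 13 15

Derivation:
Frame 1 starts at roll index 0: rolls=6,3 (sum=9), consumes 2 rolls
Frame 2 starts at roll index 2: roll=10 (strike), consumes 1 roll
Frame 3 starts at roll index 3: roll=10 (strike), consumes 1 roll
Frame 4 starts at roll index 4: rolls=0,7 (sum=7), consumes 2 rolls
Frame 5 starts at roll index 6: rolls=6,4 (sum=10), consumes 2 rolls
Frame 6 starts at roll index 8: rolls=4,6 (sum=10), consumes 2 rolls
Frame 7 starts at roll index 10: roll=10 (strike), consumes 1 roll
Frame 8 starts at roll index 11: rolls=7,1 (sum=8), consumes 2 rolls
Frame 9 starts at roll index 13: rolls=7,3 (sum=10), consumes 2 rolls
Frame 10 starts at roll index 15: 2 remaining rolls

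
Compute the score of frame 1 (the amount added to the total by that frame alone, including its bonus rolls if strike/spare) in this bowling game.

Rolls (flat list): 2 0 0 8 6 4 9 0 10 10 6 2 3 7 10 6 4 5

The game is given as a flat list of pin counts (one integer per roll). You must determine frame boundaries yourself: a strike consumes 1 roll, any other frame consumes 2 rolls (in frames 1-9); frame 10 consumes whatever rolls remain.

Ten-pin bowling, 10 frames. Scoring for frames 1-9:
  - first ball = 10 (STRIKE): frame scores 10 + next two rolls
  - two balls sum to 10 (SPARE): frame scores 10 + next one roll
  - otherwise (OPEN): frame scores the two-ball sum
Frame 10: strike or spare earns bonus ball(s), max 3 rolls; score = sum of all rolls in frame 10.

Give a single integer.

Frame 1: OPEN (2+0=2). Cumulative: 2
Frame 2: OPEN (0+8=8). Cumulative: 10
Frame 3: SPARE (6+4=10). 10 + next roll (9) = 19. Cumulative: 29

Answer: 2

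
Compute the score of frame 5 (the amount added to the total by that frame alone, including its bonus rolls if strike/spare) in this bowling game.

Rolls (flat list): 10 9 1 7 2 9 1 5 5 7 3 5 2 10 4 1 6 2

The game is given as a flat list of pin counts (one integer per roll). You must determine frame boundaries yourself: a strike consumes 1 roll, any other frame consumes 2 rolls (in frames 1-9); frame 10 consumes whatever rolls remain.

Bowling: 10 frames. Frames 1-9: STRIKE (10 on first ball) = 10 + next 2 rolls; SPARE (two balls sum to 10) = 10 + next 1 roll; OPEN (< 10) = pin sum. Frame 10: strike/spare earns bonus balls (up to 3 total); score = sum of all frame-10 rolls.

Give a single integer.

Frame 1: STRIKE. 10 + next two rolls (9+1) = 20. Cumulative: 20
Frame 2: SPARE (9+1=10). 10 + next roll (7) = 17. Cumulative: 37
Frame 3: OPEN (7+2=9). Cumulative: 46
Frame 4: SPARE (9+1=10). 10 + next roll (5) = 15. Cumulative: 61
Frame 5: SPARE (5+5=10). 10 + next roll (7) = 17. Cumulative: 78
Frame 6: SPARE (7+3=10). 10 + next roll (5) = 15. Cumulative: 93
Frame 7: OPEN (5+2=7). Cumulative: 100

Answer: 17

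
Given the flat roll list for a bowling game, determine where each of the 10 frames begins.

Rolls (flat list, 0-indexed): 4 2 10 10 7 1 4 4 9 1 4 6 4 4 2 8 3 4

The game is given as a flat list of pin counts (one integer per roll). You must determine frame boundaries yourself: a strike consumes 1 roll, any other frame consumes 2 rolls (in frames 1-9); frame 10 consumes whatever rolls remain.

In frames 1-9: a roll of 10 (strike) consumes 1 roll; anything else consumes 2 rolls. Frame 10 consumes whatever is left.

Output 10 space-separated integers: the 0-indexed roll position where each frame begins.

Answer: 0 2 3 4 6 8 10 12 14 16

Derivation:
Frame 1 starts at roll index 0: rolls=4,2 (sum=6), consumes 2 rolls
Frame 2 starts at roll index 2: roll=10 (strike), consumes 1 roll
Frame 3 starts at roll index 3: roll=10 (strike), consumes 1 roll
Frame 4 starts at roll index 4: rolls=7,1 (sum=8), consumes 2 rolls
Frame 5 starts at roll index 6: rolls=4,4 (sum=8), consumes 2 rolls
Frame 6 starts at roll index 8: rolls=9,1 (sum=10), consumes 2 rolls
Frame 7 starts at roll index 10: rolls=4,6 (sum=10), consumes 2 rolls
Frame 8 starts at roll index 12: rolls=4,4 (sum=8), consumes 2 rolls
Frame 9 starts at roll index 14: rolls=2,8 (sum=10), consumes 2 rolls
Frame 10 starts at roll index 16: 2 remaining rolls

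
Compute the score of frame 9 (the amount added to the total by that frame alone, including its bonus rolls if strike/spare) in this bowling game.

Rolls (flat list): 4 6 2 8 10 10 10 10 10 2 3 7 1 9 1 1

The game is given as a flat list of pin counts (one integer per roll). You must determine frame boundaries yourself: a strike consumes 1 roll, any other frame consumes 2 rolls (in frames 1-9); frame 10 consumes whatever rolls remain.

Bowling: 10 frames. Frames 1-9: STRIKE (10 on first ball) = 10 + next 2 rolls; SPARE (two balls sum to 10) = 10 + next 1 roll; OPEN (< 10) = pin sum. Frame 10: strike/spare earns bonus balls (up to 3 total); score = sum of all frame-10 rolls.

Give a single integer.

Frame 1: SPARE (4+6=10). 10 + next roll (2) = 12. Cumulative: 12
Frame 2: SPARE (2+8=10). 10 + next roll (10) = 20. Cumulative: 32
Frame 3: STRIKE. 10 + next two rolls (10+10) = 30. Cumulative: 62
Frame 4: STRIKE. 10 + next two rolls (10+10) = 30. Cumulative: 92
Frame 5: STRIKE. 10 + next two rolls (10+10) = 30. Cumulative: 122
Frame 6: STRIKE. 10 + next two rolls (10+2) = 22. Cumulative: 144
Frame 7: STRIKE. 10 + next two rolls (2+3) = 15. Cumulative: 159
Frame 8: OPEN (2+3=5). Cumulative: 164
Frame 9: OPEN (7+1=8). Cumulative: 172
Frame 10: SPARE. Sum of all frame-10 rolls (9+1+1) = 11. Cumulative: 183

Answer: 8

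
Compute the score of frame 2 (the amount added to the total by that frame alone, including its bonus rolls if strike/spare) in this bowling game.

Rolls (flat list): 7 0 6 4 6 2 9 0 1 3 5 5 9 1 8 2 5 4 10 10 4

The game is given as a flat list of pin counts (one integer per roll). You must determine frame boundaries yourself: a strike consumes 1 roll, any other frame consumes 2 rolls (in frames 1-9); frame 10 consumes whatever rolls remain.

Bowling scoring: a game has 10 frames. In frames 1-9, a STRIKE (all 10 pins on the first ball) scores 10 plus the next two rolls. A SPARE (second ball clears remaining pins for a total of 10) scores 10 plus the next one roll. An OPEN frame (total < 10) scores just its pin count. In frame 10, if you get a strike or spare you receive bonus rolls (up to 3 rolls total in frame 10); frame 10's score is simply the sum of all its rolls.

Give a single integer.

Frame 1: OPEN (7+0=7). Cumulative: 7
Frame 2: SPARE (6+4=10). 10 + next roll (6) = 16. Cumulative: 23
Frame 3: OPEN (6+2=8). Cumulative: 31
Frame 4: OPEN (9+0=9). Cumulative: 40

Answer: 16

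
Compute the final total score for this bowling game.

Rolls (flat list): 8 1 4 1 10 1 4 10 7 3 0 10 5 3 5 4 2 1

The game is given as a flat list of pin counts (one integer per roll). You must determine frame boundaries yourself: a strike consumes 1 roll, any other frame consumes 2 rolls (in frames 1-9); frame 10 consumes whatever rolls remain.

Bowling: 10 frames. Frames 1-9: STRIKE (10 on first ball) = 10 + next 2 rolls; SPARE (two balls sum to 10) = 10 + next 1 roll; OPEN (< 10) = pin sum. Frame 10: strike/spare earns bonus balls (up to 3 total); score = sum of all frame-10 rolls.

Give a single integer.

Frame 1: OPEN (8+1=9). Cumulative: 9
Frame 2: OPEN (4+1=5). Cumulative: 14
Frame 3: STRIKE. 10 + next two rolls (1+4) = 15. Cumulative: 29
Frame 4: OPEN (1+4=5). Cumulative: 34
Frame 5: STRIKE. 10 + next two rolls (7+3) = 20. Cumulative: 54
Frame 6: SPARE (7+3=10). 10 + next roll (0) = 10. Cumulative: 64
Frame 7: SPARE (0+10=10). 10 + next roll (5) = 15. Cumulative: 79
Frame 8: OPEN (5+3=8). Cumulative: 87
Frame 9: OPEN (5+4=9). Cumulative: 96
Frame 10: OPEN. Sum of all frame-10 rolls (2+1) = 3. Cumulative: 99

Answer: 99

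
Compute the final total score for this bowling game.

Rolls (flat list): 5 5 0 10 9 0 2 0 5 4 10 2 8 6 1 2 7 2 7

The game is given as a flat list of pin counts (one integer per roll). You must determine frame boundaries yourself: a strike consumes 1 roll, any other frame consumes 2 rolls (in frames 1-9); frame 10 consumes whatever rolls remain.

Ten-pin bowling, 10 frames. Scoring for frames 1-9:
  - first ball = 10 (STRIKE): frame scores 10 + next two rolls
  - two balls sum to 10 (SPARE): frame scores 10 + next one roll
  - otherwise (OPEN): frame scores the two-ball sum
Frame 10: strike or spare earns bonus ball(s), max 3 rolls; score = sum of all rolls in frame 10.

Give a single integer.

Answer: 110

Derivation:
Frame 1: SPARE (5+5=10). 10 + next roll (0) = 10. Cumulative: 10
Frame 2: SPARE (0+10=10). 10 + next roll (9) = 19. Cumulative: 29
Frame 3: OPEN (9+0=9). Cumulative: 38
Frame 4: OPEN (2+0=2). Cumulative: 40
Frame 5: OPEN (5+4=9). Cumulative: 49
Frame 6: STRIKE. 10 + next two rolls (2+8) = 20. Cumulative: 69
Frame 7: SPARE (2+8=10). 10 + next roll (6) = 16. Cumulative: 85
Frame 8: OPEN (6+1=7). Cumulative: 92
Frame 9: OPEN (2+7=9). Cumulative: 101
Frame 10: OPEN. Sum of all frame-10 rolls (2+7) = 9. Cumulative: 110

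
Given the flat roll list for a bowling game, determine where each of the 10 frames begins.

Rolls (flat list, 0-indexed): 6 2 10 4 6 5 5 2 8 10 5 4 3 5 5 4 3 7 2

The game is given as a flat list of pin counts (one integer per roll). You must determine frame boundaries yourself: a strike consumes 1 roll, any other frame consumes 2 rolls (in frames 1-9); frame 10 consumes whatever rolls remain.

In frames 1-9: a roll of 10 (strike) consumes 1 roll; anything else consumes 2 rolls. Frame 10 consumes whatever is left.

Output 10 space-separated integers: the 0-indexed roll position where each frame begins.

Answer: 0 2 3 5 7 9 10 12 14 16

Derivation:
Frame 1 starts at roll index 0: rolls=6,2 (sum=8), consumes 2 rolls
Frame 2 starts at roll index 2: roll=10 (strike), consumes 1 roll
Frame 3 starts at roll index 3: rolls=4,6 (sum=10), consumes 2 rolls
Frame 4 starts at roll index 5: rolls=5,5 (sum=10), consumes 2 rolls
Frame 5 starts at roll index 7: rolls=2,8 (sum=10), consumes 2 rolls
Frame 6 starts at roll index 9: roll=10 (strike), consumes 1 roll
Frame 7 starts at roll index 10: rolls=5,4 (sum=9), consumes 2 rolls
Frame 8 starts at roll index 12: rolls=3,5 (sum=8), consumes 2 rolls
Frame 9 starts at roll index 14: rolls=5,4 (sum=9), consumes 2 rolls
Frame 10 starts at roll index 16: 3 remaining rolls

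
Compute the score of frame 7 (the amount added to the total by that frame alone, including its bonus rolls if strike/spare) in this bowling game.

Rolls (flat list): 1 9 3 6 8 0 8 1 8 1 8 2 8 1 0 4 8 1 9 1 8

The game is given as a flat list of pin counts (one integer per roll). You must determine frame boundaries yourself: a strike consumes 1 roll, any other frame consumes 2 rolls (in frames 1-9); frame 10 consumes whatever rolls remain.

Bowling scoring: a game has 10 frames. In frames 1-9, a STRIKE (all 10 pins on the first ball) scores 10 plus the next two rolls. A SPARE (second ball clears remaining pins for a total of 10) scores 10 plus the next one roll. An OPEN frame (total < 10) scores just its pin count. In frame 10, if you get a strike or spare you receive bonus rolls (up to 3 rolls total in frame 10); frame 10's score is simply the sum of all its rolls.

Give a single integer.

Answer: 9

Derivation:
Frame 1: SPARE (1+9=10). 10 + next roll (3) = 13. Cumulative: 13
Frame 2: OPEN (3+6=9). Cumulative: 22
Frame 3: OPEN (8+0=8). Cumulative: 30
Frame 4: OPEN (8+1=9). Cumulative: 39
Frame 5: OPEN (8+1=9). Cumulative: 48
Frame 6: SPARE (8+2=10). 10 + next roll (8) = 18. Cumulative: 66
Frame 7: OPEN (8+1=9). Cumulative: 75
Frame 8: OPEN (0+4=4). Cumulative: 79
Frame 9: OPEN (8+1=9). Cumulative: 88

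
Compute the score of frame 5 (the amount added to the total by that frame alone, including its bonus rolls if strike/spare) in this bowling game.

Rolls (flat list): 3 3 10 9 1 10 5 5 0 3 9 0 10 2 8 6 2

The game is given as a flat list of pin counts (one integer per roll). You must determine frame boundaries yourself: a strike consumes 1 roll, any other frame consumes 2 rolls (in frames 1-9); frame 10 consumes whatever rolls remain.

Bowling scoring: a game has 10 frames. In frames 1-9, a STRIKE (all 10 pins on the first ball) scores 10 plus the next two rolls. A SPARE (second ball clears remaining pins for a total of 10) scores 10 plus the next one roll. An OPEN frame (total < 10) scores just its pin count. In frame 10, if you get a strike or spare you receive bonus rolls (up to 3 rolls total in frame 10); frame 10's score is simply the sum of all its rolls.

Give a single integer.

Answer: 10

Derivation:
Frame 1: OPEN (3+3=6). Cumulative: 6
Frame 2: STRIKE. 10 + next two rolls (9+1) = 20. Cumulative: 26
Frame 3: SPARE (9+1=10). 10 + next roll (10) = 20. Cumulative: 46
Frame 4: STRIKE. 10 + next two rolls (5+5) = 20. Cumulative: 66
Frame 5: SPARE (5+5=10). 10 + next roll (0) = 10. Cumulative: 76
Frame 6: OPEN (0+3=3). Cumulative: 79
Frame 7: OPEN (9+0=9). Cumulative: 88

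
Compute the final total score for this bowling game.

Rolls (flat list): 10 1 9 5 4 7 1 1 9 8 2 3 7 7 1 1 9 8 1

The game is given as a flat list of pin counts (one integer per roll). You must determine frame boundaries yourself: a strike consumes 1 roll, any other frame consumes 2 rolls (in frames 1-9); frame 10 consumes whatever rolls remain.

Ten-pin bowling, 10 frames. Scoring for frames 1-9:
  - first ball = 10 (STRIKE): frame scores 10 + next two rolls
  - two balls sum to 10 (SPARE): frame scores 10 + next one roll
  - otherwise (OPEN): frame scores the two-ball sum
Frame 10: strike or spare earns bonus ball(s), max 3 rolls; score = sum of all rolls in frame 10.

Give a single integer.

Frame 1: STRIKE. 10 + next two rolls (1+9) = 20. Cumulative: 20
Frame 2: SPARE (1+9=10). 10 + next roll (5) = 15. Cumulative: 35
Frame 3: OPEN (5+4=9). Cumulative: 44
Frame 4: OPEN (7+1=8). Cumulative: 52
Frame 5: SPARE (1+9=10). 10 + next roll (8) = 18. Cumulative: 70
Frame 6: SPARE (8+2=10). 10 + next roll (3) = 13. Cumulative: 83
Frame 7: SPARE (3+7=10). 10 + next roll (7) = 17. Cumulative: 100
Frame 8: OPEN (7+1=8). Cumulative: 108
Frame 9: SPARE (1+9=10). 10 + next roll (8) = 18. Cumulative: 126
Frame 10: OPEN. Sum of all frame-10 rolls (8+1) = 9. Cumulative: 135

Answer: 135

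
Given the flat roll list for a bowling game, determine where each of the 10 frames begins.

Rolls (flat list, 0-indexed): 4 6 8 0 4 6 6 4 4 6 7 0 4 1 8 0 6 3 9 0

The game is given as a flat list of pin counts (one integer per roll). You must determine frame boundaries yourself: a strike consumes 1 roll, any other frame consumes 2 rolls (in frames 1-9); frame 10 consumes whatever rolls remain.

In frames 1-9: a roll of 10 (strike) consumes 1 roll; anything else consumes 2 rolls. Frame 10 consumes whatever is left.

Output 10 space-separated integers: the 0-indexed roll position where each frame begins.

Answer: 0 2 4 6 8 10 12 14 16 18

Derivation:
Frame 1 starts at roll index 0: rolls=4,6 (sum=10), consumes 2 rolls
Frame 2 starts at roll index 2: rolls=8,0 (sum=8), consumes 2 rolls
Frame 3 starts at roll index 4: rolls=4,6 (sum=10), consumes 2 rolls
Frame 4 starts at roll index 6: rolls=6,4 (sum=10), consumes 2 rolls
Frame 5 starts at roll index 8: rolls=4,6 (sum=10), consumes 2 rolls
Frame 6 starts at roll index 10: rolls=7,0 (sum=7), consumes 2 rolls
Frame 7 starts at roll index 12: rolls=4,1 (sum=5), consumes 2 rolls
Frame 8 starts at roll index 14: rolls=8,0 (sum=8), consumes 2 rolls
Frame 9 starts at roll index 16: rolls=6,3 (sum=9), consumes 2 rolls
Frame 10 starts at roll index 18: 2 remaining rolls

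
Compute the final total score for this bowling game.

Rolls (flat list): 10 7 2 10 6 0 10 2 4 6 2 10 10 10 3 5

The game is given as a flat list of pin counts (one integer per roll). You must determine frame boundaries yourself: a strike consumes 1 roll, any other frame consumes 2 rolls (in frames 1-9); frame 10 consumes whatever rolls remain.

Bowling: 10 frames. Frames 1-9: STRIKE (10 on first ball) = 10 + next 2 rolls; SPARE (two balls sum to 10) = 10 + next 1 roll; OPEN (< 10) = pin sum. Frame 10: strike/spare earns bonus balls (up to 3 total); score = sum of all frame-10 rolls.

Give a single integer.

Answer: 151

Derivation:
Frame 1: STRIKE. 10 + next two rolls (7+2) = 19. Cumulative: 19
Frame 2: OPEN (7+2=9). Cumulative: 28
Frame 3: STRIKE. 10 + next two rolls (6+0) = 16. Cumulative: 44
Frame 4: OPEN (6+0=6). Cumulative: 50
Frame 5: STRIKE. 10 + next two rolls (2+4) = 16. Cumulative: 66
Frame 6: OPEN (2+4=6). Cumulative: 72
Frame 7: OPEN (6+2=8). Cumulative: 80
Frame 8: STRIKE. 10 + next two rolls (10+10) = 30. Cumulative: 110
Frame 9: STRIKE. 10 + next two rolls (10+3) = 23. Cumulative: 133
Frame 10: STRIKE. Sum of all frame-10 rolls (10+3+5) = 18. Cumulative: 151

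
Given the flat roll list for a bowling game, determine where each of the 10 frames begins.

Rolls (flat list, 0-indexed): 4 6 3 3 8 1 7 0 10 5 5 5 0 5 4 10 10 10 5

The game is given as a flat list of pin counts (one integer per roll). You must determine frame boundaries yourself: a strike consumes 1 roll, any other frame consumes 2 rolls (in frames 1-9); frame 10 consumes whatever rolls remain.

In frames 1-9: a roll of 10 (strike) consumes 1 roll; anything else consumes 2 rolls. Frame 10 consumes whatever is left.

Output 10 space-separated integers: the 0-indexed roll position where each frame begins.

Answer: 0 2 4 6 8 9 11 13 15 16

Derivation:
Frame 1 starts at roll index 0: rolls=4,6 (sum=10), consumes 2 rolls
Frame 2 starts at roll index 2: rolls=3,3 (sum=6), consumes 2 rolls
Frame 3 starts at roll index 4: rolls=8,1 (sum=9), consumes 2 rolls
Frame 4 starts at roll index 6: rolls=7,0 (sum=7), consumes 2 rolls
Frame 5 starts at roll index 8: roll=10 (strike), consumes 1 roll
Frame 6 starts at roll index 9: rolls=5,5 (sum=10), consumes 2 rolls
Frame 7 starts at roll index 11: rolls=5,0 (sum=5), consumes 2 rolls
Frame 8 starts at roll index 13: rolls=5,4 (sum=9), consumes 2 rolls
Frame 9 starts at roll index 15: roll=10 (strike), consumes 1 roll
Frame 10 starts at roll index 16: 3 remaining rolls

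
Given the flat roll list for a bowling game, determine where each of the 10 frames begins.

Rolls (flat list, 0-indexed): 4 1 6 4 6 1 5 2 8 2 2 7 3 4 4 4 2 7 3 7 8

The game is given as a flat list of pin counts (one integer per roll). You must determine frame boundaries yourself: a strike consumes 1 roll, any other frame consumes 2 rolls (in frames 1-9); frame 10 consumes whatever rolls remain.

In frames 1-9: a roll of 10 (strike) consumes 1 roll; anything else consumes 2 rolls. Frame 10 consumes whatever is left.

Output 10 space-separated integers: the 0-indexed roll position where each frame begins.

Answer: 0 2 4 6 8 10 12 14 16 18

Derivation:
Frame 1 starts at roll index 0: rolls=4,1 (sum=5), consumes 2 rolls
Frame 2 starts at roll index 2: rolls=6,4 (sum=10), consumes 2 rolls
Frame 3 starts at roll index 4: rolls=6,1 (sum=7), consumes 2 rolls
Frame 4 starts at roll index 6: rolls=5,2 (sum=7), consumes 2 rolls
Frame 5 starts at roll index 8: rolls=8,2 (sum=10), consumes 2 rolls
Frame 6 starts at roll index 10: rolls=2,7 (sum=9), consumes 2 rolls
Frame 7 starts at roll index 12: rolls=3,4 (sum=7), consumes 2 rolls
Frame 8 starts at roll index 14: rolls=4,4 (sum=8), consumes 2 rolls
Frame 9 starts at roll index 16: rolls=2,7 (sum=9), consumes 2 rolls
Frame 10 starts at roll index 18: 3 remaining rolls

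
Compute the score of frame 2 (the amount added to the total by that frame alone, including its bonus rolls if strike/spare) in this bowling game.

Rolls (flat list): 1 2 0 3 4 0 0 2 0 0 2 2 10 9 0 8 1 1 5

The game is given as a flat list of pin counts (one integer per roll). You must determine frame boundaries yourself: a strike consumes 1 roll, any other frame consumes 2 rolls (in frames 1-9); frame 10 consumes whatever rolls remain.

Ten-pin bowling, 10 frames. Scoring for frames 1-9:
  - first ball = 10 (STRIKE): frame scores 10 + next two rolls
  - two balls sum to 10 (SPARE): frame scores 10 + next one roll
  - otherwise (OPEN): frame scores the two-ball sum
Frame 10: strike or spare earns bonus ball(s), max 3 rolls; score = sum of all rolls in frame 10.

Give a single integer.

Frame 1: OPEN (1+2=3). Cumulative: 3
Frame 2: OPEN (0+3=3). Cumulative: 6
Frame 3: OPEN (4+0=4). Cumulative: 10
Frame 4: OPEN (0+2=2). Cumulative: 12

Answer: 3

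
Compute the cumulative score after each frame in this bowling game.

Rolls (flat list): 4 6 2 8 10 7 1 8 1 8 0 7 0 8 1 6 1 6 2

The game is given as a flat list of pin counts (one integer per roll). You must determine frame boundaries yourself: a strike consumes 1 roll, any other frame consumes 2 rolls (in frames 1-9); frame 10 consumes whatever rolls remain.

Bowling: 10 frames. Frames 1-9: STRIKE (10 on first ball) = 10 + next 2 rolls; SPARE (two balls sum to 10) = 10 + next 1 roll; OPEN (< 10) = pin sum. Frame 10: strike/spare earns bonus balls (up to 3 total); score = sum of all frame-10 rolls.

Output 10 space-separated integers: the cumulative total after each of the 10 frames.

Answer: 12 32 50 58 67 75 82 91 98 106

Derivation:
Frame 1: SPARE (4+6=10). 10 + next roll (2) = 12. Cumulative: 12
Frame 2: SPARE (2+8=10). 10 + next roll (10) = 20. Cumulative: 32
Frame 3: STRIKE. 10 + next two rolls (7+1) = 18. Cumulative: 50
Frame 4: OPEN (7+1=8). Cumulative: 58
Frame 5: OPEN (8+1=9). Cumulative: 67
Frame 6: OPEN (8+0=8). Cumulative: 75
Frame 7: OPEN (7+0=7). Cumulative: 82
Frame 8: OPEN (8+1=9). Cumulative: 91
Frame 9: OPEN (6+1=7). Cumulative: 98
Frame 10: OPEN. Sum of all frame-10 rolls (6+2) = 8. Cumulative: 106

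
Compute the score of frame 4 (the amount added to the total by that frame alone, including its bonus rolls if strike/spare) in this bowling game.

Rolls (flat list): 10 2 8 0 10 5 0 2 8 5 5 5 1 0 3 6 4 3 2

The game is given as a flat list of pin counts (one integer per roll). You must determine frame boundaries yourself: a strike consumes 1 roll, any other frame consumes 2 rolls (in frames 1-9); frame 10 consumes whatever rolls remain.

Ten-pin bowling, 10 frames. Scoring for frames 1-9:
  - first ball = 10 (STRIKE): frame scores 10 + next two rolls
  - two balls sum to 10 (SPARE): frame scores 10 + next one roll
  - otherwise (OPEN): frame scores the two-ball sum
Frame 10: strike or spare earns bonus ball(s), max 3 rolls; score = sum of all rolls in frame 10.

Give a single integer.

Frame 1: STRIKE. 10 + next two rolls (2+8) = 20. Cumulative: 20
Frame 2: SPARE (2+8=10). 10 + next roll (0) = 10. Cumulative: 30
Frame 3: SPARE (0+10=10). 10 + next roll (5) = 15. Cumulative: 45
Frame 4: OPEN (5+0=5). Cumulative: 50
Frame 5: SPARE (2+8=10). 10 + next roll (5) = 15. Cumulative: 65
Frame 6: SPARE (5+5=10). 10 + next roll (5) = 15. Cumulative: 80

Answer: 5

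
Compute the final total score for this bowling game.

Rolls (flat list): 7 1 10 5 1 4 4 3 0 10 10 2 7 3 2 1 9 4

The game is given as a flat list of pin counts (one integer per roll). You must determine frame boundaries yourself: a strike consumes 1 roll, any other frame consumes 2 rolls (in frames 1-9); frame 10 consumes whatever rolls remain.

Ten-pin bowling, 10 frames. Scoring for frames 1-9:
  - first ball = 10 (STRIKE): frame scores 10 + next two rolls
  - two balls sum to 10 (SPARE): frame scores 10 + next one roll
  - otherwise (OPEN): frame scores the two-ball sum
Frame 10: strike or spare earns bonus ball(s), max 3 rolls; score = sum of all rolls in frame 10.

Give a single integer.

Answer: 110

Derivation:
Frame 1: OPEN (7+1=8). Cumulative: 8
Frame 2: STRIKE. 10 + next two rolls (5+1) = 16. Cumulative: 24
Frame 3: OPEN (5+1=6). Cumulative: 30
Frame 4: OPEN (4+4=8). Cumulative: 38
Frame 5: OPEN (3+0=3). Cumulative: 41
Frame 6: STRIKE. 10 + next two rolls (10+2) = 22. Cumulative: 63
Frame 7: STRIKE. 10 + next two rolls (2+7) = 19. Cumulative: 82
Frame 8: OPEN (2+7=9). Cumulative: 91
Frame 9: OPEN (3+2=5). Cumulative: 96
Frame 10: SPARE. Sum of all frame-10 rolls (1+9+4) = 14. Cumulative: 110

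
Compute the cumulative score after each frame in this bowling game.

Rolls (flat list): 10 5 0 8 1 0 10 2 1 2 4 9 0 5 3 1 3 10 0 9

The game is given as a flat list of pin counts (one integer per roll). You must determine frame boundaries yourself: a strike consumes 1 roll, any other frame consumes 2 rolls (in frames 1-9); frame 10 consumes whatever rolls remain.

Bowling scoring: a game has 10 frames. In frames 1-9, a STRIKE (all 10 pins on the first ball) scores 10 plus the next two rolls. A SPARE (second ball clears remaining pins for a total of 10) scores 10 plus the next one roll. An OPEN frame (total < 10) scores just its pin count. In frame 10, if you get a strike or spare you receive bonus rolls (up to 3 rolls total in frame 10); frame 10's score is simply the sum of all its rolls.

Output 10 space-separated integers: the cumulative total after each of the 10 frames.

Answer: 15 20 29 41 44 50 59 67 71 90

Derivation:
Frame 1: STRIKE. 10 + next two rolls (5+0) = 15. Cumulative: 15
Frame 2: OPEN (5+0=5). Cumulative: 20
Frame 3: OPEN (8+1=9). Cumulative: 29
Frame 4: SPARE (0+10=10). 10 + next roll (2) = 12. Cumulative: 41
Frame 5: OPEN (2+1=3). Cumulative: 44
Frame 6: OPEN (2+4=6). Cumulative: 50
Frame 7: OPEN (9+0=9). Cumulative: 59
Frame 8: OPEN (5+3=8). Cumulative: 67
Frame 9: OPEN (1+3=4). Cumulative: 71
Frame 10: STRIKE. Sum of all frame-10 rolls (10+0+9) = 19. Cumulative: 90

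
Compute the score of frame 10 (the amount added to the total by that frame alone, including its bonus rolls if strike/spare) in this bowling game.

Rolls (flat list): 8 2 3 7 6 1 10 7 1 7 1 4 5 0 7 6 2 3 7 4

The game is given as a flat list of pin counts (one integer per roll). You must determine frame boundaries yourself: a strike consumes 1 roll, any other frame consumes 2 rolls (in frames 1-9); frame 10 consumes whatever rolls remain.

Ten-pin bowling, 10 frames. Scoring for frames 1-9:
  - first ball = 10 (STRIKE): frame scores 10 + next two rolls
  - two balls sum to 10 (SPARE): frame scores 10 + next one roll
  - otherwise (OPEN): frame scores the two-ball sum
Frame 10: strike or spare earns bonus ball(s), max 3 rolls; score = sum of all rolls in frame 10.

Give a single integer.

Frame 1: SPARE (8+2=10). 10 + next roll (3) = 13. Cumulative: 13
Frame 2: SPARE (3+7=10). 10 + next roll (6) = 16. Cumulative: 29
Frame 3: OPEN (6+1=7). Cumulative: 36
Frame 4: STRIKE. 10 + next two rolls (7+1) = 18. Cumulative: 54
Frame 5: OPEN (7+1=8). Cumulative: 62
Frame 6: OPEN (7+1=8). Cumulative: 70
Frame 7: OPEN (4+5=9). Cumulative: 79
Frame 8: OPEN (0+7=7). Cumulative: 86
Frame 9: OPEN (6+2=8). Cumulative: 94
Frame 10: SPARE. Sum of all frame-10 rolls (3+7+4) = 14. Cumulative: 108

Answer: 14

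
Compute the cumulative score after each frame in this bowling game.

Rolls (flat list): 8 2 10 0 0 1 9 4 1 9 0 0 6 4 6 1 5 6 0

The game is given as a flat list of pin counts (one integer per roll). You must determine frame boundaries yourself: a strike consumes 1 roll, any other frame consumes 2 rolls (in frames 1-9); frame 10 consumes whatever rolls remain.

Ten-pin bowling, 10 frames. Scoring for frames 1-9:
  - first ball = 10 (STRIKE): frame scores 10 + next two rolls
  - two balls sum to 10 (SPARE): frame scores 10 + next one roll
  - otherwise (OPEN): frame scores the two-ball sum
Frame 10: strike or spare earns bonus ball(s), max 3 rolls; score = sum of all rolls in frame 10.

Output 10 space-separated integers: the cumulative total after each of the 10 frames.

Answer: 20 30 30 44 49 58 64 75 81 87

Derivation:
Frame 1: SPARE (8+2=10). 10 + next roll (10) = 20. Cumulative: 20
Frame 2: STRIKE. 10 + next two rolls (0+0) = 10. Cumulative: 30
Frame 3: OPEN (0+0=0). Cumulative: 30
Frame 4: SPARE (1+9=10). 10 + next roll (4) = 14. Cumulative: 44
Frame 5: OPEN (4+1=5). Cumulative: 49
Frame 6: OPEN (9+0=9). Cumulative: 58
Frame 7: OPEN (0+6=6). Cumulative: 64
Frame 8: SPARE (4+6=10). 10 + next roll (1) = 11. Cumulative: 75
Frame 9: OPEN (1+5=6). Cumulative: 81
Frame 10: OPEN. Sum of all frame-10 rolls (6+0) = 6. Cumulative: 87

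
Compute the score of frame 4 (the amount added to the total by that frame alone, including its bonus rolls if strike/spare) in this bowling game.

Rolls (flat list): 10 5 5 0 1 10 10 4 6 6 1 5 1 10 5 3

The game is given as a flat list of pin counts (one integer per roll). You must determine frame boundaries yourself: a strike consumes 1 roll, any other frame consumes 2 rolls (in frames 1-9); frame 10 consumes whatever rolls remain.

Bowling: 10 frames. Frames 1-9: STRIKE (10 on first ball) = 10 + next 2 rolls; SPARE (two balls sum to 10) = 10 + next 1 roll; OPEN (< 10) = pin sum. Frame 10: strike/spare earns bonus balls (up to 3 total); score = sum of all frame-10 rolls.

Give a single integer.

Answer: 24

Derivation:
Frame 1: STRIKE. 10 + next two rolls (5+5) = 20. Cumulative: 20
Frame 2: SPARE (5+5=10). 10 + next roll (0) = 10. Cumulative: 30
Frame 3: OPEN (0+1=1). Cumulative: 31
Frame 4: STRIKE. 10 + next two rolls (10+4) = 24. Cumulative: 55
Frame 5: STRIKE. 10 + next two rolls (4+6) = 20. Cumulative: 75
Frame 6: SPARE (4+6=10). 10 + next roll (6) = 16. Cumulative: 91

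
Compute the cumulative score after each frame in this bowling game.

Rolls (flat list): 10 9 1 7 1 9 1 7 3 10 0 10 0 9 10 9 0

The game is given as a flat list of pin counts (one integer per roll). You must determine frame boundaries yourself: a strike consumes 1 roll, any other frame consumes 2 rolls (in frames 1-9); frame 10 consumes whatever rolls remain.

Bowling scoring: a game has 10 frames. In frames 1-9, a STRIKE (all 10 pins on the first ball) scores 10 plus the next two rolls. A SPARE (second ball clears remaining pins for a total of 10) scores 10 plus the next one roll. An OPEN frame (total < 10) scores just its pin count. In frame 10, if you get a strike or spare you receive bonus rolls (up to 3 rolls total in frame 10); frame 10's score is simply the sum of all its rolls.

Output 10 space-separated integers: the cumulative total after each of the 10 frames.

Answer: 20 37 45 62 82 102 112 121 140 149

Derivation:
Frame 1: STRIKE. 10 + next two rolls (9+1) = 20. Cumulative: 20
Frame 2: SPARE (9+1=10). 10 + next roll (7) = 17. Cumulative: 37
Frame 3: OPEN (7+1=8). Cumulative: 45
Frame 4: SPARE (9+1=10). 10 + next roll (7) = 17. Cumulative: 62
Frame 5: SPARE (7+3=10). 10 + next roll (10) = 20. Cumulative: 82
Frame 6: STRIKE. 10 + next two rolls (0+10) = 20. Cumulative: 102
Frame 7: SPARE (0+10=10). 10 + next roll (0) = 10. Cumulative: 112
Frame 8: OPEN (0+9=9). Cumulative: 121
Frame 9: STRIKE. 10 + next two rolls (9+0) = 19. Cumulative: 140
Frame 10: OPEN. Sum of all frame-10 rolls (9+0) = 9. Cumulative: 149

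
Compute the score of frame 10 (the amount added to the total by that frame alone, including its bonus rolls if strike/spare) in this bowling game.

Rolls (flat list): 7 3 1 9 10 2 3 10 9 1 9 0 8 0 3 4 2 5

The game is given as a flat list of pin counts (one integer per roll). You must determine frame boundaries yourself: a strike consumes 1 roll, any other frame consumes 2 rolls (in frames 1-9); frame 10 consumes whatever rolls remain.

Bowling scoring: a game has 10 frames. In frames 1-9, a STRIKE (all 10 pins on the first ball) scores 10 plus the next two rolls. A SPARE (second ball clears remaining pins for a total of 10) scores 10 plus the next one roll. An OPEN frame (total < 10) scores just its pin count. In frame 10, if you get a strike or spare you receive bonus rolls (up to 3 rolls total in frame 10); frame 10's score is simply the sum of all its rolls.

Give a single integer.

Frame 1: SPARE (7+3=10). 10 + next roll (1) = 11. Cumulative: 11
Frame 2: SPARE (1+9=10). 10 + next roll (10) = 20. Cumulative: 31
Frame 3: STRIKE. 10 + next two rolls (2+3) = 15. Cumulative: 46
Frame 4: OPEN (2+3=5). Cumulative: 51
Frame 5: STRIKE. 10 + next two rolls (9+1) = 20. Cumulative: 71
Frame 6: SPARE (9+1=10). 10 + next roll (9) = 19. Cumulative: 90
Frame 7: OPEN (9+0=9). Cumulative: 99
Frame 8: OPEN (8+0=8). Cumulative: 107
Frame 9: OPEN (3+4=7). Cumulative: 114
Frame 10: OPEN. Sum of all frame-10 rolls (2+5) = 7. Cumulative: 121

Answer: 7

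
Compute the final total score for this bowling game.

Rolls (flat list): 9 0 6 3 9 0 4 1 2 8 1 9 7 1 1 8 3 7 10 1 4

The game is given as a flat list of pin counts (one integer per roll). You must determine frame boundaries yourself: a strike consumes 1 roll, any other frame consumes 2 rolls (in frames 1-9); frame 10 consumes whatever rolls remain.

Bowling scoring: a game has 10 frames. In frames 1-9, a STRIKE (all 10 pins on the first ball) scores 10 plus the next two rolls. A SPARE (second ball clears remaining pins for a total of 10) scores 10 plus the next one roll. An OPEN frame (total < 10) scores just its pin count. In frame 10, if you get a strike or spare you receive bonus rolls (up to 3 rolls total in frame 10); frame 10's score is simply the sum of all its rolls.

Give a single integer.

Answer: 112

Derivation:
Frame 1: OPEN (9+0=9). Cumulative: 9
Frame 2: OPEN (6+3=9). Cumulative: 18
Frame 3: OPEN (9+0=9). Cumulative: 27
Frame 4: OPEN (4+1=5). Cumulative: 32
Frame 5: SPARE (2+8=10). 10 + next roll (1) = 11. Cumulative: 43
Frame 6: SPARE (1+9=10). 10 + next roll (7) = 17. Cumulative: 60
Frame 7: OPEN (7+1=8). Cumulative: 68
Frame 8: OPEN (1+8=9). Cumulative: 77
Frame 9: SPARE (3+7=10). 10 + next roll (10) = 20. Cumulative: 97
Frame 10: STRIKE. Sum of all frame-10 rolls (10+1+4) = 15. Cumulative: 112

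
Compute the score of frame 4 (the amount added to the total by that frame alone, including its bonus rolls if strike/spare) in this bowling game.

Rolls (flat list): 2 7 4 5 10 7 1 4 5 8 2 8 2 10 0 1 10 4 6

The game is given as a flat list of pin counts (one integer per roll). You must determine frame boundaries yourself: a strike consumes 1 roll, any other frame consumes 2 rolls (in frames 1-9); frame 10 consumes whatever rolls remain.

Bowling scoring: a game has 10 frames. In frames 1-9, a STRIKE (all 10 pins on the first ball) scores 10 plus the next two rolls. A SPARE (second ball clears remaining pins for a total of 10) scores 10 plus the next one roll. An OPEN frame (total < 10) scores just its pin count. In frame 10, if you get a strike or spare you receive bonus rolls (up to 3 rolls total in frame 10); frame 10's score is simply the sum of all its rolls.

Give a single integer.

Answer: 8

Derivation:
Frame 1: OPEN (2+7=9). Cumulative: 9
Frame 2: OPEN (4+5=9). Cumulative: 18
Frame 3: STRIKE. 10 + next two rolls (7+1) = 18. Cumulative: 36
Frame 4: OPEN (7+1=8). Cumulative: 44
Frame 5: OPEN (4+5=9). Cumulative: 53
Frame 6: SPARE (8+2=10). 10 + next roll (8) = 18. Cumulative: 71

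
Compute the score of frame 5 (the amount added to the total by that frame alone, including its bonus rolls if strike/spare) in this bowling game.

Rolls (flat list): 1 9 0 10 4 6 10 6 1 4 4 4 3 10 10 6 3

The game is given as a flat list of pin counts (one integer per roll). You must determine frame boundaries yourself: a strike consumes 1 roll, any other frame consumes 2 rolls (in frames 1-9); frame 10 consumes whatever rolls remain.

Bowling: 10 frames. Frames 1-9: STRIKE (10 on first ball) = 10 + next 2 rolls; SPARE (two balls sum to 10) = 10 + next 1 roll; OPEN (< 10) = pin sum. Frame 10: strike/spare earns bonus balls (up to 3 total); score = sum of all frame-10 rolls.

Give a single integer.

Answer: 7

Derivation:
Frame 1: SPARE (1+9=10). 10 + next roll (0) = 10. Cumulative: 10
Frame 2: SPARE (0+10=10). 10 + next roll (4) = 14. Cumulative: 24
Frame 3: SPARE (4+6=10). 10 + next roll (10) = 20. Cumulative: 44
Frame 4: STRIKE. 10 + next two rolls (6+1) = 17. Cumulative: 61
Frame 5: OPEN (6+1=7). Cumulative: 68
Frame 6: OPEN (4+4=8). Cumulative: 76
Frame 7: OPEN (4+3=7). Cumulative: 83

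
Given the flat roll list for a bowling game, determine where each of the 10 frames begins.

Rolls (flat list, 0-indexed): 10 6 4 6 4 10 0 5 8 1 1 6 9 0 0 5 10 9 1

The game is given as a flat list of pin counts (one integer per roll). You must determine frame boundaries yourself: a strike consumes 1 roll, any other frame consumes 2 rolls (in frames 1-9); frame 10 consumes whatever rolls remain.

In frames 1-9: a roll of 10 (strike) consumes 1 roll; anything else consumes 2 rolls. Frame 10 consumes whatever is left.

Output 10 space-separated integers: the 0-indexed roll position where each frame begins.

Frame 1 starts at roll index 0: roll=10 (strike), consumes 1 roll
Frame 2 starts at roll index 1: rolls=6,4 (sum=10), consumes 2 rolls
Frame 3 starts at roll index 3: rolls=6,4 (sum=10), consumes 2 rolls
Frame 4 starts at roll index 5: roll=10 (strike), consumes 1 roll
Frame 5 starts at roll index 6: rolls=0,5 (sum=5), consumes 2 rolls
Frame 6 starts at roll index 8: rolls=8,1 (sum=9), consumes 2 rolls
Frame 7 starts at roll index 10: rolls=1,6 (sum=7), consumes 2 rolls
Frame 8 starts at roll index 12: rolls=9,0 (sum=9), consumes 2 rolls
Frame 9 starts at roll index 14: rolls=0,5 (sum=5), consumes 2 rolls
Frame 10 starts at roll index 16: 3 remaining rolls

Answer: 0 1 3 5 6 8 10 12 14 16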